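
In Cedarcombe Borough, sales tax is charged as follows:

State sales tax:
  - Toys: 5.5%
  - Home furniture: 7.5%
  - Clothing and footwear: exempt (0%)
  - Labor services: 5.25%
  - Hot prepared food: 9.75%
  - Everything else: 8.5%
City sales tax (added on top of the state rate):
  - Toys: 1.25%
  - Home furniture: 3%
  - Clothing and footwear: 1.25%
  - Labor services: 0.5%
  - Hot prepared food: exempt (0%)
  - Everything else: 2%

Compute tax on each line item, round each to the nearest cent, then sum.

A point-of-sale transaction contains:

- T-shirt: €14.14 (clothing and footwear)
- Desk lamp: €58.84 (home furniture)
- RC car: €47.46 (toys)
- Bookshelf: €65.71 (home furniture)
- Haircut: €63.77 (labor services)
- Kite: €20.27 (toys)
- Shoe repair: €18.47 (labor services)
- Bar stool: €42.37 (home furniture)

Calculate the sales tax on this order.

T-shirt €14.14: clothing and footwear → 0% + 1.25% city = 1.25% → €0.18
Desk lamp €58.84: home furniture → 7.5% + 3% city = 10.5% → €6.18
RC car €47.46: toys → 5.5% + 1.25% city = 6.75% → €3.20
Bookshelf €65.71: home furniture → 7.5% + 3% city = 10.5% → €6.90
Haircut €63.77: labor services → 5.25% + 0.5% city = 5.75% → €3.67
Kite €20.27: toys → 5.5% + 1.25% city = 6.75% → €1.37
Shoe repair €18.47: labor services → 5.25% + 0.5% city = 5.75% → €1.06
Bar stool €42.37: home furniture → 7.5% + 3% city = 10.5% → €4.45
Total tax = €0.18 + €6.18 + €3.20 + €6.90 + €3.67 + €1.37 + €1.06 + €4.45 = €27.01

€27.01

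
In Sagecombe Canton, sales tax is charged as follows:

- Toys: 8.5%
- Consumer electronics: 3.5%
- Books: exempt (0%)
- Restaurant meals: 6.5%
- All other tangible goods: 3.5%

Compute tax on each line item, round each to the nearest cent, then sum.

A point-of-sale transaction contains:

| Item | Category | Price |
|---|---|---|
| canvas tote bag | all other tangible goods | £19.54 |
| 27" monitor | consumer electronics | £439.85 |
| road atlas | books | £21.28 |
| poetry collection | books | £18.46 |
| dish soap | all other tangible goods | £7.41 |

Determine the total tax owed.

Canvas tote bag £19.54: all other tangible goods → 3.5% → £0.68
27" monitor £439.85: consumer electronics → 3.5% → £15.39
Road atlas £21.28: books → 0% → £0.00
Poetry collection £18.46: books → 0% → £0.00
Dish soap £7.41: all other tangible goods → 3.5% → £0.26
Total tax = £0.68 + £15.39 + £0.26 = £16.33

£16.33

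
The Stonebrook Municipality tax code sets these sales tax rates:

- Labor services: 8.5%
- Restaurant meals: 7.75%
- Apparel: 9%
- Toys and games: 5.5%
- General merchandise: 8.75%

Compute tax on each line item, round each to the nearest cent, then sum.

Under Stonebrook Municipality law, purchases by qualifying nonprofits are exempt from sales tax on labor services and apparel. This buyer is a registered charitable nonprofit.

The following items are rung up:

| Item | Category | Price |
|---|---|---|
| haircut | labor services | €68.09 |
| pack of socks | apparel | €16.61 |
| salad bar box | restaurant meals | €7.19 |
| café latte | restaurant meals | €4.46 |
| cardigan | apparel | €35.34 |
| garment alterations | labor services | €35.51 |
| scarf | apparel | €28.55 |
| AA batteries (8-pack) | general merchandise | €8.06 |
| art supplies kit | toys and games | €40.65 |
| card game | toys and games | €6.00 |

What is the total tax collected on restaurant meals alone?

Salad bar box €7.19: restaurant meals → 7.75% → €0.56
Café latte €4.46: restaurant meals → 7.75% → €0.35
Tax on restaurant meals = €0.56 + €0.35 = €0.91

€0.91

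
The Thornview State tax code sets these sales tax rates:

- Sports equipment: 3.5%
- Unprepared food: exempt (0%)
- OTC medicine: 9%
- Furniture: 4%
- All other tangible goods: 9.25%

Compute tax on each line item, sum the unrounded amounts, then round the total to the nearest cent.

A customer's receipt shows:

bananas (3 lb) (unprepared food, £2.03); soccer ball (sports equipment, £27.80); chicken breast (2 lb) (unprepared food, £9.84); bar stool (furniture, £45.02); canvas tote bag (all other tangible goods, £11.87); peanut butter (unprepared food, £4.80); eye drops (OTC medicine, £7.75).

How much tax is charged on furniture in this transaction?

£1.80

Bar stool £45.02: furniture → 4% → £1.8008
Tax on furniture: unrounded sum = £1.8008 → £1.80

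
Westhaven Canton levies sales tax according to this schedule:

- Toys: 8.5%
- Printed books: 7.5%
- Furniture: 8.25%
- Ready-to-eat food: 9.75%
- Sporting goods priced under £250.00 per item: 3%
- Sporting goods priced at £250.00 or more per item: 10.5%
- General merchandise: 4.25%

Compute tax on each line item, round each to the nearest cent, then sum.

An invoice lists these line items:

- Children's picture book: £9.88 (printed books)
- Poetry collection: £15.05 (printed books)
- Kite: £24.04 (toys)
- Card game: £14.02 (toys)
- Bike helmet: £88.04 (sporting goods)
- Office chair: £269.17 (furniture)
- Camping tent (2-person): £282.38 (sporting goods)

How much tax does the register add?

Children's picture book £9.88: printed books → 7.5% → £0.74
Poetry collection £15.05: printed books → 7.5% → £1.13
Kite £24.04: toys → 8.5% → £2.04
Card game £14.02: toys → 8.5% → £1.19
Bike helmet £88.04: sporting goods, under £250.00 → 3% → £2.64
Office chair £269.17: furniture → 8.25% → £22.21
Camping tent (2-person) £282.38: sporting goods, £250.00 or more → 10.5% → £29.65
Total tax = £0.74 + £1.13 + £2.04 + £1.19 + £2.64 + £22.21 + £29.65 = £59.60

£59.60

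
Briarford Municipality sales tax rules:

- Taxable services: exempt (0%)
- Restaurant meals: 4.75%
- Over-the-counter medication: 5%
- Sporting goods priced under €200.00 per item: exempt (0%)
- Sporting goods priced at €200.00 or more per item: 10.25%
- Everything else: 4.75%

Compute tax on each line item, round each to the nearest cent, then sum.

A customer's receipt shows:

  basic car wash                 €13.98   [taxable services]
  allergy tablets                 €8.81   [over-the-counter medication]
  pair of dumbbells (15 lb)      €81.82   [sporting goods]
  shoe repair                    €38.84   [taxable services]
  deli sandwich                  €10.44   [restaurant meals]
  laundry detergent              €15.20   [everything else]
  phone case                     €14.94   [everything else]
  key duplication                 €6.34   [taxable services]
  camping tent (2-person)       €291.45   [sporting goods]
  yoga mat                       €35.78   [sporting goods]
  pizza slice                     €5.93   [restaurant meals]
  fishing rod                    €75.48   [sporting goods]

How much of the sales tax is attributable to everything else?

Laundry detergent €15.20: everything else → 4.75% → €0.72
Phone case €14.94: everything else → 4.75% → €0.71
Tax on everything else = €0.72 + €0.71 = €1.43

€1.43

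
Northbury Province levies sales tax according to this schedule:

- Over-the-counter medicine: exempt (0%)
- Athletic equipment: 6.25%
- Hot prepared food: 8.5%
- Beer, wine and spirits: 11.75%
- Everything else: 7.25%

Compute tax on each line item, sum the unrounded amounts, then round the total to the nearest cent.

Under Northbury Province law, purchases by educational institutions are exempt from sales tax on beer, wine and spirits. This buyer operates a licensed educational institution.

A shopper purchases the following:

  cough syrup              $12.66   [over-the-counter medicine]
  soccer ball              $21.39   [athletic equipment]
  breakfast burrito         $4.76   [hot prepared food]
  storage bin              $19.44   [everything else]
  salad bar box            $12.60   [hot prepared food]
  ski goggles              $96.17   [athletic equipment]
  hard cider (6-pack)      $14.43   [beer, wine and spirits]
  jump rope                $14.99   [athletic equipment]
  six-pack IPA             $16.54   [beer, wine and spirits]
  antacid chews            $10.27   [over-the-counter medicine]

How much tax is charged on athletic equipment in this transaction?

Soccer ball $21.39: athletic equipment → 6.25% → $1.336875
Ski goggles $96.17: athletic equipment → 6.25% → $6.010625
Jump rope $14.99: athletic equipment → 6.25% → $0.936875
Tax on athletic equipment: unrounded sum = $8.284375 → $8.28

$8.28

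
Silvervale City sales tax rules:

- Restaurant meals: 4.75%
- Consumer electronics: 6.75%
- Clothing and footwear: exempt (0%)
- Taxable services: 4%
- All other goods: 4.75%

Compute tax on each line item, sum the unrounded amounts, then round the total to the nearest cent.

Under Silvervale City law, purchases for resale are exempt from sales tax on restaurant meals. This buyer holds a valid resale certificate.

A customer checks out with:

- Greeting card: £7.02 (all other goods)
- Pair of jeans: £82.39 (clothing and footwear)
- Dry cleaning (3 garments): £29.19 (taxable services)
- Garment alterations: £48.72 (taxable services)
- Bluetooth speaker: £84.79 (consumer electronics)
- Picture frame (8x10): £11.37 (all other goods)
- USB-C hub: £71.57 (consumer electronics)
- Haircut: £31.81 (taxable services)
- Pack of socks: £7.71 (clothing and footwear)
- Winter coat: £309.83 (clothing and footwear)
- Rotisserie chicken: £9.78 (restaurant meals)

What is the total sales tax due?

£15.82

Greeting card £7.02: all other goods → 4.75% → £0.33345
Pair of jeans £82.39: clothing and footwear → 0% → £0.00
Dry cleaning (3 garments) £29.19: taxable services → 4% → £1.1676
Garment alterations £48.72: taxable services → 4% → £1.9488
Bluetooth speaker £84.79: consumer electronics → 6.75% → £5.723325
Picture frame (8x10) £11.37: all other goods → 4.75% → £0.540075
USB-C hub £71.57: consumer electronics → 6.75% → £4.830975
Haircut £31.81: taxable services → 4% → £1.2724
Pack of socks £7.71: clothing and footwear → 0% → £0.00
Winter coat £309.83: clothing and footwear → 0% → £0.00
Rotisserie chicken £9.78: restaurant meals, buyer-exempt → 0% → £0.00
Unrounded tax sum = £15.816625 → £15.82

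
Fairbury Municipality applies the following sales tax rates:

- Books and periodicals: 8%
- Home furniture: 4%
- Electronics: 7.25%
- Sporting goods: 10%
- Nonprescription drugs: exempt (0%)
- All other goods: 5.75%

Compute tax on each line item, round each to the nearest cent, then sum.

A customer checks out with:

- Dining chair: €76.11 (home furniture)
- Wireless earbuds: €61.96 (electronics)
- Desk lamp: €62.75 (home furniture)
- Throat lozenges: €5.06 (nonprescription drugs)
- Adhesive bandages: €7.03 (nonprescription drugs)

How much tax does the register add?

€10.04

Dining chair €76.11: home furniture → 4% → €3.04
Wireless earbuds €61.96: electronics → 7.25% → €4.49
Desk lamp €62.75: home furniture → 4% → €2.51
Throat lozenges €5.06: nonprescription drugs → 0% → €0.00
Adhesive bandages €7.03: nonprescription drugs → 0% → €0.00
Total tax = €3.04 + €4.49 + €2.51 = €10.04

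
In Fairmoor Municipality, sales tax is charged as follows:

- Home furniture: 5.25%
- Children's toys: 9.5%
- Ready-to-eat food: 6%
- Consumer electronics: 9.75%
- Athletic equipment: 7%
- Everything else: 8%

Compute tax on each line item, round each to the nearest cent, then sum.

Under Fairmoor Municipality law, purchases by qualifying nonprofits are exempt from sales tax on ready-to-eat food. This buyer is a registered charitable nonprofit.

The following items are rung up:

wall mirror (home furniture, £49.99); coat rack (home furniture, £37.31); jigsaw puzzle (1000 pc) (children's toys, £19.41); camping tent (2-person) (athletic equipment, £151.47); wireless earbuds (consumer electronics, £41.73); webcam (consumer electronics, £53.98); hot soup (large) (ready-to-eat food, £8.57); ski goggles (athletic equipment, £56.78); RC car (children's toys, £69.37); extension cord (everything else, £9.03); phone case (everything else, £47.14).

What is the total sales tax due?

Wall mirror £49.99: home furniture → 5.25% → £2.62
Coat rack £37.31: home furniture → 5.25% → £1.96
Jigsaw puzzle (1000 pc) £19.41: children's toys → 9.5% → £1.84
Camping tent (2-person) £151.47: athletic equipment → 7% → £10.60
Wireless earbuds £41.73: consumer electronics → 9.75% → £4.07
Webcam £53.98: consumer electronics → 9.75% → £5.26
Hot soup (large) £8.57: ready-to-eat food, buyer-exempt → 0% → £0.00
Ski goggles £56.78: athletic equipment → 7% → £3.97
RC car £69.37: children's toys → 9.5% → £6.59
Extension cord £9.03: everything else → 8% → £0.72
Phone case £47.14: everything else → 8% → £3.77
Total tax = £2.62 + £1.96 + £1.84 + £10.60 + £4.07 + £5.26 + £3.97 + £6.59 + £0.72 + £3.77 = £41.40

£41.40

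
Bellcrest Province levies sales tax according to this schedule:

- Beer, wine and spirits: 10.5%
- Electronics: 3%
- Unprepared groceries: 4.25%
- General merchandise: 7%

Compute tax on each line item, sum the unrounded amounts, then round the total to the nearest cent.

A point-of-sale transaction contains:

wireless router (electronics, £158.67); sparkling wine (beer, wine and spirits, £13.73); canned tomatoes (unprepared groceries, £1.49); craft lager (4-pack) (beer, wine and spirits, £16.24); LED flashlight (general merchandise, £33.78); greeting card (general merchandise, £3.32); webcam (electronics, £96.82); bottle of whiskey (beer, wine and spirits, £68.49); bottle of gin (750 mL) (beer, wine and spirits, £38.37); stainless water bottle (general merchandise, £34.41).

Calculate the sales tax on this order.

Wireless router £158.67: electronics → 3% → £4.7601
Sparkling wine £13.73: beer, wine and spirits → 10.5% → £1.44165
Canned tomatoes £1.49: unprepared groceries → 4.25% → £0.063325
Craft lager (4-pack) £16.24: beer, wine and spirits → 10.5% → £1.7052
LED flashlight £33.78: general merchandise → 7% → £2.3646
Greeting card £3.32: general merchandise → 7% → £0.2324
Webcam £96.82: electronics → 3% → £2.9046
Bottle of whiskey £68.49: beer, wine and spirits → 10.5% → £7.19145
Bottle of gin (750 mL) £38.37: beer, wine and spirits → 10.5% → £4.02885
Stainless water bottle £34.41: general merchandise → 7% → £2.4087
Unrounded tax sum = £27.100875 → £27.10

£27.10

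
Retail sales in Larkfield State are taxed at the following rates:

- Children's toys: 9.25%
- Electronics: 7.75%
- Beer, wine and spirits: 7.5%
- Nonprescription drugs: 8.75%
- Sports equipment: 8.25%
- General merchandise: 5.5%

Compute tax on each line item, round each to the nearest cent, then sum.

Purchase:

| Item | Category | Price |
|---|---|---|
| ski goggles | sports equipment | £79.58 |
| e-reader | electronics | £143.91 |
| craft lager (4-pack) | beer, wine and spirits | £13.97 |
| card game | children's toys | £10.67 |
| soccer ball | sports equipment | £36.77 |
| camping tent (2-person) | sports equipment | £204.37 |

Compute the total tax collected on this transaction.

Ski goggles £79.58: sports equipment → 8.25% → £6.57
E-reader £143.91: electronics → 7.75% → £11.15
Craft lager (4-pack) £13.97: beer, wine and spirits → 7.5% → £1.05
Card game £10.67: children's toys → 9.25% → £0.99
Soccer ball £36.77: sports equipment → 8.25% → £3.03
Camping tent (2-person) £204.37: sports equipment → 8.25% → £16.86
Total tax = £6.57 + £11.15 + £1.05 + £0.99 + £3.03 + £16.86 = £39.65

£39.65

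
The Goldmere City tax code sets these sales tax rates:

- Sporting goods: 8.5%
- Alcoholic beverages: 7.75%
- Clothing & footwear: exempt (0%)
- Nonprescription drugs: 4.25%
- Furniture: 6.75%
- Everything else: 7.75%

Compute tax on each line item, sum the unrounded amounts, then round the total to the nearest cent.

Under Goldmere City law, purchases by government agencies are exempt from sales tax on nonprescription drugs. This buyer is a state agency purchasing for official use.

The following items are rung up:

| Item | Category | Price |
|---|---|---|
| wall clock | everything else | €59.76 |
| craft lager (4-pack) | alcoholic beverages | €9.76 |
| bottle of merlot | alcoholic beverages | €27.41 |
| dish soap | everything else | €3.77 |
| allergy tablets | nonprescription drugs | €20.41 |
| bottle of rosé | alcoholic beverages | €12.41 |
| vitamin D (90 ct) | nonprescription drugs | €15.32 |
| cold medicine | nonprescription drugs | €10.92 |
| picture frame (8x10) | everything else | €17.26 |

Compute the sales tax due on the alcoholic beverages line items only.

Craft lager (4-pack) €9.76: alcoholic beverages → 7.75% → €0.7564
Bottle of merlot €27.41: alcoholic beverages → 7.75% → €2.124275
Bottle of rosé €12.41: alcoholic beverages → 7.75% → €0.961775
Tax on alcoholic beverages: unrounded sum = €3.84245 → €3.84

€3.84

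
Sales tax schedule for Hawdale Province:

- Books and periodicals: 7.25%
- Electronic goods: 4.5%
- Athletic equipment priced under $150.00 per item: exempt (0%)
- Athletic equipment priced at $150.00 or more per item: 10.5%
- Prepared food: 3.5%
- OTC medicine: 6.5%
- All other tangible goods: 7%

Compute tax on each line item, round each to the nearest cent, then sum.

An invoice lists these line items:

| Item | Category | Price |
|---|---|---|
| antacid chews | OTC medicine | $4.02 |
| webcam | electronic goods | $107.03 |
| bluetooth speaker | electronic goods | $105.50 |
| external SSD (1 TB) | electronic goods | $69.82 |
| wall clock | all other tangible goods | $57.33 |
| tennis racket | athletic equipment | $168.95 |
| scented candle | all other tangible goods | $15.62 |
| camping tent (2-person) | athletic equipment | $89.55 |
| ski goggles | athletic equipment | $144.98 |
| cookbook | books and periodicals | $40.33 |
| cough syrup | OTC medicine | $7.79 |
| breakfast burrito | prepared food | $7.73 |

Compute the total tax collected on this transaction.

$39.51

Antacid chews $4.02: OTC medicine → 6.5% → $0.26
Webcam $107.03: electronic goods → 4.5% → $4.82
Bluetooth speaker $105.50: electronic goods → 4.5% → $4.75
External SSD (1 TB) $69.82: electronic goods → 4.5% → $3.14
Wall clock $57.33: all other tangible goods → 7% → $4.01
Tennis racket $168.95: athletic equipment, $150.00 or more → 10.5% → $17.74
Scented candle $15.62: all other tangible goods → 7% → $1.09
Camping tent (2-person) $89.55: athletic equipment, under $150.00 → 0% → $0.00
Ski goggles $144.98: athletic equipment, under $150.00 → 0% → $0.00
Cookbook $40.33: books and periodicals → 7.25% → $2.92
Cough syrup $7.79: OTC medicine → 6.5% → $0.51
Breakfast burrito $7.73: prepared food → 3.5% → $0.27
Total tax = $0.26 + $4.82 + $4.75 + $3.14 + $4.01 + $17.74 + $1.09 + $2.92 + $0.51 + $0.27 = $39.51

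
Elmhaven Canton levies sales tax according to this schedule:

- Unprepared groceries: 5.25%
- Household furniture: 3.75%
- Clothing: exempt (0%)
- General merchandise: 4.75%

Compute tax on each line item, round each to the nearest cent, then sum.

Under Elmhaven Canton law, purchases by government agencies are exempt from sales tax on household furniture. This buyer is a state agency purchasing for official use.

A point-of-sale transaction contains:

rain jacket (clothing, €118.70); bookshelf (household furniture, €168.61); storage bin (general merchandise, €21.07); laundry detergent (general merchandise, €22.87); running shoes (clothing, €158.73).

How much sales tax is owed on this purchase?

€2.09

Rain jacket €118.70: clothing → 0% → €0.00
Bookshelf €168.61: household furniture, buyer-exempt → 0% → €0.00
Storage bin €21.07: general merchandise → 4.75% → €1.00
Laundry detergent €22.87: general merchandise → 4.75% → €1.09
Running shoes €158.73: clothing → 0% → €0.00
Total tax = €1.00 + €1.09 = €2.09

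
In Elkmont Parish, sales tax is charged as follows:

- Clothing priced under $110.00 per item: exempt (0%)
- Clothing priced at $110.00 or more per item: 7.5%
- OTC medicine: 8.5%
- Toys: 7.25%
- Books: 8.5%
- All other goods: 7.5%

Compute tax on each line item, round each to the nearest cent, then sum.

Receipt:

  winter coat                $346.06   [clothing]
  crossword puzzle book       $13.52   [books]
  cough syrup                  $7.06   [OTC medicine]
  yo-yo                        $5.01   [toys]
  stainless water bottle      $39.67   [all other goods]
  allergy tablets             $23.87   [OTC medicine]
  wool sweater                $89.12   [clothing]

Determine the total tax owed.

Winter coat $346.06: clothing, $110.00 or more → 7.5% → $25.95
Crossword puzzle book $13.52: books → 8.5% → $1.15
Cough syrup $7.06: OTC medicine → 8.5% → $0.60
Yo-yo $5.01: toys → 7.25% → $0.36
Stainless water bottle $39.67: all other goods → 7.5% → $2.98
Allergy tablets $23.87: OTC medicine → 8.5% → $2.03
Wool sweater $89.12: clothing, under $110.00 → 0% → $0.00
Total tax = $25.95 + $1.15 + $0.60 + $0.36 + $2.98 + $2.03 = $33.07

$33.07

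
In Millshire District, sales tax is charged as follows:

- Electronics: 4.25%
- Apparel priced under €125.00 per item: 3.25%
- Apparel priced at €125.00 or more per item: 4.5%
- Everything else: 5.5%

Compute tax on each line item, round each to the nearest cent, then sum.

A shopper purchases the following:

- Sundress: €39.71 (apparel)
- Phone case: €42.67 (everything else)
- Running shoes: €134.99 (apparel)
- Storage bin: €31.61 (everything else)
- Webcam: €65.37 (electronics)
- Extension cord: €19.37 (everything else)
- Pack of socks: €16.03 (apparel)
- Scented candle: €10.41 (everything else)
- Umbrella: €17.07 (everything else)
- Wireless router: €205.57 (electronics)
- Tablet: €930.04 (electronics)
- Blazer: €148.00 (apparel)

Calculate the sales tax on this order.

€72.26

Sundress €39.71: apparel, under €125.00 → 3.25% → €1.29
Phone case €42.67: everything else → 5.5% → €2.35
Running shoes €134.99: apparel, €125.00 or more → 4.5% → €6.07
Storage bin €31.61: everything else → 5.5% → €1.74
Webcam €65.37: electronics → 4.25% → €2.78
Extension cord €19.37: everything else → 5.5% → €1.07
Pack of socks €16.03: apparel, under €125.00 → 3.25% → €0.52
Scented candle €10.41: everything else → 5.5% → €0.57
Umbrella €17.07: everything else → 5.5% → €0.94
Wireless router €205.57: electronics → 4.25% → €8.74
Tablet €930.04: electronics → 4.25% → €39.53
Blazer €148.00: apparel, €125.00 or more → 4.5% → €6.66
Total tax = €1.29 + €2.35 + €6.07 + €1.74 + €2.78 + €1.07 + €0.52 + €0.57 + €0.94 + €8.74 + €39.53 + €6.66 = €72.26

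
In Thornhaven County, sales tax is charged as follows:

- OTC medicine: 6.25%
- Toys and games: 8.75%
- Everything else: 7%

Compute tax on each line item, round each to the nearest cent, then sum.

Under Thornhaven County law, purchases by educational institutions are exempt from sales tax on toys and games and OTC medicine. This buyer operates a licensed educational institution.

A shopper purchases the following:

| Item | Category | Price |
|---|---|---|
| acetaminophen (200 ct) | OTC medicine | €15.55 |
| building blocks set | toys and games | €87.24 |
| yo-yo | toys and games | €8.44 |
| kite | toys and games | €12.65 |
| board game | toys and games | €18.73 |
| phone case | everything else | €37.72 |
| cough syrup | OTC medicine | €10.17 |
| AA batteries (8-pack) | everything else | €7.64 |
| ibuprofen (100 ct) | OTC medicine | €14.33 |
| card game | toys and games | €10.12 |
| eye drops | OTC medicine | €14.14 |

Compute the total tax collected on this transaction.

€3.17

Acetaminophen (200 ct) €15.55: OTC medicine, buyer-exempt → 0% → €0.00
Building blocks set €87.24: toys and games, buyer-exempt → 0% → €0.00
Yo-yo €8.44: toys and games, buyer-exempt → 0% → €0.00
Kite €12.65: toys and games, buyer-exempt → 0% → €0.00
Board game €18.73: toys and games, buyer-exempt → 0% → €0.00
Phone case €37.72: everything else → 7% → €2.64
Cough syrup €10.17: OTC medicine, buyer-exempt → 0% → €0.00
AA batteries (8-pack) €7.64: everything else → 7% → €0.53
Ibuprofen (100 ct) €14.33: OTC medicine, buyer-exempt → 0% → €0.00
Card game €10.12: toys and games, buyer-exempt → 0% → €0.00
Eye drops €14.14: OTC medicine, buyer-exempt → 0% → €0.00
Total tax = €2.64 + €0.53 = €3.17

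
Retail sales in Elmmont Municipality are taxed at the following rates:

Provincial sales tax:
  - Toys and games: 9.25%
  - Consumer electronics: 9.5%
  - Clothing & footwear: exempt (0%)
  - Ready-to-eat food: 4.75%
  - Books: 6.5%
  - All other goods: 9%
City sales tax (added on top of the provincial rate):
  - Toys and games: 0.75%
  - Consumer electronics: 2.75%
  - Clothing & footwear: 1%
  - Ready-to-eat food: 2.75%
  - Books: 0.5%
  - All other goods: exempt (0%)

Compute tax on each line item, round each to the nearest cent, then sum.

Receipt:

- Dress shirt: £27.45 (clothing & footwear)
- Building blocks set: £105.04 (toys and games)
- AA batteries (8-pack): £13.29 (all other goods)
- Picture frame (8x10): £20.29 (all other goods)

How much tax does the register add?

£13.80

Dress shirt £27.45: clothing & footwear → 0% + 1% city = 1% → £0.27
Building blocks set £105.04: toys and games → 9.25% + 0.75% city = 10% → £10.50
AA batteries (8-pack) £13.29: all other goods → 9% + 0% city = 9% → £1.20
Picture frame (8x10) £20.29: all other goods → 9% + 0% city = 9% → £1.83
Total tax = £0.27 + £10.50 + £1.20 + £1.83 = £13.80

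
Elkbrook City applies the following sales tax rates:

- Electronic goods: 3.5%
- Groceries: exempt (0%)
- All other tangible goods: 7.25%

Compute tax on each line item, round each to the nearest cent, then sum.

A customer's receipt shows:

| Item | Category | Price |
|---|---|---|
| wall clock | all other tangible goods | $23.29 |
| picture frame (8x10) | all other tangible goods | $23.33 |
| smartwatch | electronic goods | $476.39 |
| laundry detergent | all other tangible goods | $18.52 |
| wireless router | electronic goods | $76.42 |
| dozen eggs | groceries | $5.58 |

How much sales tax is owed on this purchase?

Wall clock $23.29: all other tangible goods → 7.25% → $1.69
Picture frame (8x10) $23.33: all other tangible goods → 7.25% → $1.69
Smartwatch $476.39: electronic goods → 3.5% → $16.67
Laundry detergent $18.52: all other tangible goods → 7.25% → $1.34
Wireless router $76.42: electronic goods → 3.5% → $2.67
Dozen eggs $5.58: groceries → 0% → $0.00
Total tax = $1.69 + $1.69 + $16.67 + $1.34 + $2.67 = $24.06

$24.06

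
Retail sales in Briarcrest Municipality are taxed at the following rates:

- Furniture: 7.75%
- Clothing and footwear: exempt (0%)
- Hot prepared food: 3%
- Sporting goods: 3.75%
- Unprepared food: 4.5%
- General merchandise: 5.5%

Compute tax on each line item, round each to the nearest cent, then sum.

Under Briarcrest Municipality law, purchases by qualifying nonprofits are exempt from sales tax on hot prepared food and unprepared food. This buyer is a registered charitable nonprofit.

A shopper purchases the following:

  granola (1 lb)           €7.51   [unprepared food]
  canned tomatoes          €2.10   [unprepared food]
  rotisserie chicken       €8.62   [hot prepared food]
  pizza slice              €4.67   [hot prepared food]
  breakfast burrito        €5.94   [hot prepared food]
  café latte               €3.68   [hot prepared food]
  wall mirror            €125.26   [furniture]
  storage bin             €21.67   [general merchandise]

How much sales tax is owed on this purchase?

Granola (1 lb) €7.51: unprepared food, buyer-exempt → 0% → €0.00
Canned tomatoes €2.10: unprepared food, buyer-exempt → 0% → €0.00
Rotisserie chicken €8.62: hot prepared food, buyer-exempt → 0% → €0.00
Pizza slice €4.67: hot prepared food, buyer-exempt → 0% → €0.00
Breakfast burrito €5.94: hot prepared food, buyer-exempt → 0% → €0.00
Café latte €3.68: hot prepared food, buyer-exempt → 0% → €0.00
Wall mirror €125.26: furniture → 7.75% → €9.71
Storage bin €21.67: general merchandise → 5.5% → €1.19
Total tax = €9.71 + €1.19 = €10.90

€10.90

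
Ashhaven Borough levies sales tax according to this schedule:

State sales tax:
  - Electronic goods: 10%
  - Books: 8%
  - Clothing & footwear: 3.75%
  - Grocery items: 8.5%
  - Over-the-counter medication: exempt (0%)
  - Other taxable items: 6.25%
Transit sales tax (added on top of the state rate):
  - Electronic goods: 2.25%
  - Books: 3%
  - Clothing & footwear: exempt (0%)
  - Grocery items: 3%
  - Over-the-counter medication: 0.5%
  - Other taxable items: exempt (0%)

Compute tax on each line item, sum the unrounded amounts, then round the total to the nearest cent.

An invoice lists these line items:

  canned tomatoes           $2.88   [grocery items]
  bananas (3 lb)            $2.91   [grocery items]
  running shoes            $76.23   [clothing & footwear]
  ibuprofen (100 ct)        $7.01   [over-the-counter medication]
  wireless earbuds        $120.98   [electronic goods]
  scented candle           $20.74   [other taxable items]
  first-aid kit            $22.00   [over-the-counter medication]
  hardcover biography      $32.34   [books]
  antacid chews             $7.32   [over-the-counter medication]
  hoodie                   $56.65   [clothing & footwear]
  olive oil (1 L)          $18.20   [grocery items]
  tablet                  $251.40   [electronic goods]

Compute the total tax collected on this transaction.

$58.39

Canned tomatoes $2.88: grocery items → 8.5% + 3% transit = 11.5% → $0.3312
Bananas (3 lb) $2.91: grocery items → 8.5% + 3% transit = 11.5% → $0.33465
Running shoes $76.23: clothing & footwear → 3.75% + 0% transit = 3.75% → $2.858625
Ibuprofen (100 ct) $7.01: over-the-counter medication → 0% + 0.5% transit = 0.5% → $0.03505
Wireless earbuds $120.98: electronic goods → 10% + 2.25% transit = 12.25% → $14.82005
Scented candle $20.74: other taxable items → 6.25% + 0% transit = 6.25% → $1.29625
First-aid kit $22.00: over-the-counter medication → 0% + 0.5% transit = 0.5% → $0.11
Hardcover biography $32.34: books → 8% + 3% transit = 11% → $3.5574
Antacid chews $7.32: over-the-counter medication → 0% + 0.5% transit = 0.5% → $0.0366
Hoodie $56.65: clothing & footwear → 3.75% + 0% transit = 3.75% → $2.124375
Olive oil (1 L) $18.20: grocery items → 8.5% + 3% transit = 11.5% → $2.093
Tablet $251.40: electronic goods → 10% + 2.25% transit = 12.25% → $30.7965
Unrounded tax sum = $58.3937 → $58.39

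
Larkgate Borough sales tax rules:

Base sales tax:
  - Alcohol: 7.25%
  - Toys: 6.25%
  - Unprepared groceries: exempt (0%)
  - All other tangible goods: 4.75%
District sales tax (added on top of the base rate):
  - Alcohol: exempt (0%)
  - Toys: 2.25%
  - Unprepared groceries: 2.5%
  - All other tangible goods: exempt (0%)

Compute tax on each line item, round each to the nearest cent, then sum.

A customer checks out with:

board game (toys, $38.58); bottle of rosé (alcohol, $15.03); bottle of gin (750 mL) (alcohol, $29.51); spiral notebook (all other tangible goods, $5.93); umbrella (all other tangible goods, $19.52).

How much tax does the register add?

$7.72

Board game $38.58: toys → 6.25% + 2.25% district = 8.5% → $3.28
Bottle of rosé $15.03: alcohol → 7.25% + 0% district = 7.25% → $1.09
Bottle of gin (750 mL) $29.51: alcohol → 7.25% + 0% district = 7.25% → $2.14
Spiral notebook $5.93: all other tangible goods → 4.75% + 0% district = 4.75% → $0.28
Umbrella $19.52: all other tangible goods → 4.75% + 0% district = 4.75% → $0.93
Total tax = $3.28 + $1.09 + $2.14 + $0.28 + $0.93 = $7.72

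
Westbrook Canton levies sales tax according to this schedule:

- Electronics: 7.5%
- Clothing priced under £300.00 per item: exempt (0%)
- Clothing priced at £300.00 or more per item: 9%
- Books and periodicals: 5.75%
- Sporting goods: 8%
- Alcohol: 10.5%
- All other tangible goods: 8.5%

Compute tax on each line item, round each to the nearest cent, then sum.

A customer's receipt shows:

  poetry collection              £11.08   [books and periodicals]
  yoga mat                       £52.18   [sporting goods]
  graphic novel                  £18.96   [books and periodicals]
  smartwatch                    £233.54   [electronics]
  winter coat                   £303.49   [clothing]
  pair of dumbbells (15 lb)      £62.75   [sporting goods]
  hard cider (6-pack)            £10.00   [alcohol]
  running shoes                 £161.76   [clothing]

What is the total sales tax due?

Poetry collection £11.08: books and periodicals → 5.75% → £0.64
Yoga mat £52.18: sporting goods → 8% → £4.17
Graphic novel £18.96: books and periodicals → 5.75% → £1.09
Smartwatch £233.54: electronics → 7.5% → £17.52
Winter coat £303.49: clothing, £300.00 or more → 9% → £27.31
Pair of dumbbells (15 lb) £62.75: sporting goods → 8% → £5.02
Hard cider (6-pack) £10.00: alcohol → 10.5% → £1.05
Running shoes £161.76: clothing, under £300.00 → 0% → £0.00
Total tax = £0.64 + £4.17 + £1.09 + £17.52 + £27.31 + £5.02 + £1.05 = £56.80

£56.80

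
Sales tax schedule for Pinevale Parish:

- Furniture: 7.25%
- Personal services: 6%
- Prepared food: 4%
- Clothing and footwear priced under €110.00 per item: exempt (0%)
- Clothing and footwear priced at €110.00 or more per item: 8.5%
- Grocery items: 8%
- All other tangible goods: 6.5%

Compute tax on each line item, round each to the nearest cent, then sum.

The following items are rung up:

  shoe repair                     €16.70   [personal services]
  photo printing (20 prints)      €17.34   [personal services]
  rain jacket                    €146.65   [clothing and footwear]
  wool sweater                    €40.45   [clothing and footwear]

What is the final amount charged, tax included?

Shoe repair €16.70: personal services → 6% → €1.00
Photo printing (20 prints) €17.34: personal services → 6% → €1.04
Rain jacket €146.65: clothing and footwear, €110.00 or more → 8.5% → €12.47
Wool sweater €40.45: clothing and footwear, under €110.00 → 0% → €0.00
Subtotal = €221.14; tax = €14.51; total due = €235.65

€235.65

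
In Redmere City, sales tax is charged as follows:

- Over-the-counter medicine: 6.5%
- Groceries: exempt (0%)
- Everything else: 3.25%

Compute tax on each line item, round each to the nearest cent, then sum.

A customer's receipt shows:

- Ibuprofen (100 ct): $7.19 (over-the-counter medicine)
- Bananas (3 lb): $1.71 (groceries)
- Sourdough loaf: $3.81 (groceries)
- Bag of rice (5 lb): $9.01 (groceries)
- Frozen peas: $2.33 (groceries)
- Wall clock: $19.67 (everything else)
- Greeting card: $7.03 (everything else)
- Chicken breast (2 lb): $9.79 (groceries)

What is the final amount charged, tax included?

Ibuprofen (100 ct) $7.19: over-the-counter medicine → 6.5% → $0.47
Bananas (3 lb) $1.71: groceries → 0% → $0.00
Sourdough loaf $3.81: groceries → 0% → $0.00
Bag of rice (5 lb) $9.01: groceries → 0% → $0.00
Frozen peas $2.33: groceries → 0% → $0.00
Wall clock $19.67: everything else → 3.25% → $0.64
Greeting card $7.03: everything else → 3.25% → $0.23
Chicken breast (2 lb) $9.79: groceries → 0% → $0.00
Subtotal = $60.54; tax = $1.34; total due = $61.88

$61.88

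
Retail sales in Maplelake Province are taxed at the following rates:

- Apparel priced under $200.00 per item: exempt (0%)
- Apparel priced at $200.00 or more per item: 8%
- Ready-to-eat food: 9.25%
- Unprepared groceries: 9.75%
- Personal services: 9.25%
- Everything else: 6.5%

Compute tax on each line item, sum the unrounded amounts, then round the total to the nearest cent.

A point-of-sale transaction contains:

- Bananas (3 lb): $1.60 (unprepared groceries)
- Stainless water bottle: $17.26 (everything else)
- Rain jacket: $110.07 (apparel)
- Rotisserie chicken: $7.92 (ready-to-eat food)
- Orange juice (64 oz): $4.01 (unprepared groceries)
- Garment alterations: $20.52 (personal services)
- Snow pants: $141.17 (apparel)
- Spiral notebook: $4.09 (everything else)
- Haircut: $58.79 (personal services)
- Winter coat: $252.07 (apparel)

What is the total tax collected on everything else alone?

$1.39

Stainless water bottle $17.26: everything else → 6.5% → $1.1219
Spiral notebook $4.09: everything else → 6.5% → $0.26585
Tax on everything else: unrounded sum = $1.38775 → $1.39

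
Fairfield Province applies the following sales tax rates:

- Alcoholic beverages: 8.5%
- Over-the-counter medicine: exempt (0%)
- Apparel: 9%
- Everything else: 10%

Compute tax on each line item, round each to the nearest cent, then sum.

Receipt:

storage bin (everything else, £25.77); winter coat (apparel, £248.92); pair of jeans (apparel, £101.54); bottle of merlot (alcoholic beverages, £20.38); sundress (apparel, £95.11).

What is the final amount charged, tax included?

Storage bin £25.77: everything else → 10% → £2.58
Winter coat £248.92: apparel → 9% → £22.40
Pair of jeans £101.54: apparel → 9% → £9.14
Bottle of merlot £20.38: alcoholic beverages → 8.5% → £1.73
Sundress £95.11: apparel → 9% → £8.56
Subtotal = £491.72; tax = £44.41; total due = £536.13

£536.13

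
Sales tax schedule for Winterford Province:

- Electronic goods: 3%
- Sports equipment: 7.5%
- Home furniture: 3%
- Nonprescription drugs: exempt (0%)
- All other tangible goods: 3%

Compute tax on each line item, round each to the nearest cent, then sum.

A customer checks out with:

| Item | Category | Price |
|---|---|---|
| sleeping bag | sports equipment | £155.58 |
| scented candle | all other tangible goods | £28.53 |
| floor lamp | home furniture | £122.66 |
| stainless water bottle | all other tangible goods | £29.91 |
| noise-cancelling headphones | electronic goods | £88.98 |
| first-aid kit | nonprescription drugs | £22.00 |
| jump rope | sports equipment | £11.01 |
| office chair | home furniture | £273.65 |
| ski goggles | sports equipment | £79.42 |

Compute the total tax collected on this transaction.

£34.78

Sleeping bag £155.58: sports equipment → 7.5% → £11.67
Scented candle £28.53: all other tangible goods → 3% → £0.86
Floor lamp £122.66: home furniture → 3% → £3.68
Stainless water bottle £29.91: all other tangible goods → 3% → £0.90
Noise-cancelling headphones £88.98: electronic goods → 3% → £2.67
First-aid kit £22.00: nonprescription drugs → 0% → £0.00
Jump rope £11.01: sports equipment → 7.5% → £0.83
Office chair £273.65: home furniture → 3% → £8.21
Ski goggles £79.42: sports equipment → 7.5% → £5.96
Total tax = £11.67 + £0.86 + £3.68 + £0.90 + £2.67 + £0.83 + £8.21 + £5.96 = £34.78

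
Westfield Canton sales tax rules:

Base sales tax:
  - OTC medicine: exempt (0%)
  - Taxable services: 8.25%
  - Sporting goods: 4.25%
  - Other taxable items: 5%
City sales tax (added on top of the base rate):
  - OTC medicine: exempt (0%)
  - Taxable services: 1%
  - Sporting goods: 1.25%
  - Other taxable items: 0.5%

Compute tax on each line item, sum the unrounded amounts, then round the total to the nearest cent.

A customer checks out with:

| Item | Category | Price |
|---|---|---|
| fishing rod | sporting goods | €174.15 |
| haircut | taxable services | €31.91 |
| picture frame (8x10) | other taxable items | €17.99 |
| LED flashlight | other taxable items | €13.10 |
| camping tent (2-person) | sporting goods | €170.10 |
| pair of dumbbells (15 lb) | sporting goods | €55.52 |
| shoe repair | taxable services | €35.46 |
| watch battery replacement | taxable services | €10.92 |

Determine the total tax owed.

Fishing rod €174.15: sporting goods → 4.25% + 1.25% city = 5.5% → €9.57825
Haircut €31.91: taxable services → 8.25% + 1% city = 9.25% → €2.951675
Picture frame (8x10) €17.99: other taxable items → 5% + 0.5% city = 5.5% → €0.98945
LED flashlight €13.10: other taxable items → 5% + 0.5% city = 5.5% → €0.7205
Camping tent (2-person) €170.10: sporting goods → 4.25% + 1.25% city = 5.5% → €9.3555
Pair of dumbbells (15 lb) €55.52: sporting goods → 4.25% + 1.25% city = 5.5% → €3.0536
Shoe repair €35.46: taxable services → 8.25% + 1% city = 9.25% → €3.28005
Watch battery replacement €10.92: taxable services → 8.25% + 1% city = 9.25% → €1.0101
Unrounded tax sum = €30.939125 → €30.94

€30.94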